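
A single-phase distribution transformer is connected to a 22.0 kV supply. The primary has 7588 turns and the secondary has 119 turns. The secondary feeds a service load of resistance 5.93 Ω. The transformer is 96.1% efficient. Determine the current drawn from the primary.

I_p ≈ 0.949 A

V_s = 22000 × 119/7588 = 345.02 V.
I_s = V_s/R = 345.02/5.93 = 58.182 A.
P_out = V_s I_s = 345.02 × 58.182 = 20074 W.
P_in = P_out/η = 20074/0.961 = 20888 W.
I_p = P_in/V_p = 20888/22000 = 0.949 A.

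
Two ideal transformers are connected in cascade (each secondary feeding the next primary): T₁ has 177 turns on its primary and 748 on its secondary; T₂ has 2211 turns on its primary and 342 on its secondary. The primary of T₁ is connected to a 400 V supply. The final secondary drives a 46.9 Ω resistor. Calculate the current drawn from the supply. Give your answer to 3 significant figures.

I_supply ≈ 3.64 A

Secondary of T₁: V = 400.00 × 748/177 = 1690.4 V.
Secondary of T₂: V = 1690.4 × 342/2211 = 261.47 V.
I_load = 261.47/46.9 = 5.5751 A, so P_out = 261.47 × 5.5751 = 1457.7 W.
All ideal ⇒ P_in = P_out, so I_supply = 1457.7/400 = 3.64 A.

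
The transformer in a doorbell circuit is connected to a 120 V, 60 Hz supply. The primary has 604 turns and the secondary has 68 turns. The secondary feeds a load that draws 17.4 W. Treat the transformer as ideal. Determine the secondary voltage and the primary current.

V_s = V_p × N_s/N_p = 120 × 68/604 = 13.510 V.
I_s = P/V_s = 17.4/13.510 = 1.2879 A.
I_p = I_s × N_s/N_p = 1.2879 × 68/604 = 0.145 A.

V_s ≈ 13.5 V, I_p ≈ 0.145 A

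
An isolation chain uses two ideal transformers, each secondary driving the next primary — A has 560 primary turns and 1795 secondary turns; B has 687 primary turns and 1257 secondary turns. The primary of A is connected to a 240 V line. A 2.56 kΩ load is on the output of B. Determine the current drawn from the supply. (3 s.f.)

After A: V = 240.00 × 1795/560 = 769.29 V.
After B: V = 769.29 × 1257/687 = 1407.6 V.
I_load = 1407.6/2560 = 0.54983 A, so P_out = 1407.6 × 0.54983 = 773.91 W.
All ideal ⇒ P_in = P_out, so I_supply = 773.91/240 = 3.22 A.

I_supply ≈ 3.22 A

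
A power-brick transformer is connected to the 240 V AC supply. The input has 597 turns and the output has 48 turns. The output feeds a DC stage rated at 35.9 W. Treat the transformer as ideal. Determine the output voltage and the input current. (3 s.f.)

V_out ≈ 19.3 V, I_in ≈ 0.150 A

V_out = V_in × N_out/N_in = 240 × 48/597 = 19.296 V.
I_out = P/V_out = 35.9/19.296 = 1.8604 A.
I_in = I_out × N_out/N_in = 1.8604 × 48/597 = 0.150 A.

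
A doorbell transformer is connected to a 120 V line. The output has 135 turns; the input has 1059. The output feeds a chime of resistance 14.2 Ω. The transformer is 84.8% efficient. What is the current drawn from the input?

V_out = 120 × 135/1059 = 15.297 V.
I_out = V_out/R = 15.297/14.2 = 1.0773 A.
P_out = V_out I_out = 15.297 × 1.0773 = 16.480 W.
P_in = P_out/η = 16.480/0.848 = 19.434 W.
I_in = P_in/V_in = 19.434/120 = 0.162 A.

I_in ≈ 0.162 A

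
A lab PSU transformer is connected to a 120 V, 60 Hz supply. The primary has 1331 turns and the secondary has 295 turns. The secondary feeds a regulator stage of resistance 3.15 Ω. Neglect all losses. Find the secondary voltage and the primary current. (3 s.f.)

V_s = V_p × N_s/N_p = 120 × 295/1331 = 26.597 V.
I_s = V_s/R = 26.597/3.15 = 8.4433 A.
I_p = I_s × N_s/N_p = 8.4433 × 295/1331 = 1.87 A.

V_s ≈ 26.6 V, I_p ≈ 1.87 A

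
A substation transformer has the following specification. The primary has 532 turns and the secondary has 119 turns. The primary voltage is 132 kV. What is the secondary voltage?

V_s ≈ 29500 V

V_s/V_p = N_s/N_p, so V_s = 132000 × 119/532 = 29500 V.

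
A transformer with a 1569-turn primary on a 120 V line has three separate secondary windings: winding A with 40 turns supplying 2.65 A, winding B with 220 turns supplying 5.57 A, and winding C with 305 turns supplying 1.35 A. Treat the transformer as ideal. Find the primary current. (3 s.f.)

I_p ≈ 1.11 A

V_A = 120 × 40/1569 = 3.0593 V; V_B = 120 × 220/1569 = 16.826 V; V_C = 120 × 305/1569 = 23.327 V.
P_out = V_A I_A + V_B I_B + V_C I_C = 3.0593×2.65 + 16.826×5.57 + 23.327×1.35 = 8.1071 + 93.721 + 31.491 = 133.32 W.
Ideal ⇒ P_in = P_out, so I_p = P_out/V_p = 133.32/120 = 1.11 A.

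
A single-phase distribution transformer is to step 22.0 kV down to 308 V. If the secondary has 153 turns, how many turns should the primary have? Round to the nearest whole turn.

N_p/N_s = V_p/V_s, so N_p = 153 × 22000/308 = 10928.6 ≈ 10929 turns.

N_p = 10929 turns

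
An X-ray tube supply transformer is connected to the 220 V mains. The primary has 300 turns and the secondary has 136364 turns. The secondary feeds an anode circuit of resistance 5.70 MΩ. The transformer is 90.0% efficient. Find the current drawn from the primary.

I_p ≈ 8.86 A

V_s = 220 × 136364/300 = 100000 V.
I_s = V_s/R = 100000/(5.70×10^6) = 0.017544 A.
P_out = V_s I_s = 100000 × 0.017544 = 1754.4 W.
P_in = P_out/η = 1754.4/0.900 = 1949.3 W.
I_p = P_in/V_p = 1949.3/220 = 8.86 A.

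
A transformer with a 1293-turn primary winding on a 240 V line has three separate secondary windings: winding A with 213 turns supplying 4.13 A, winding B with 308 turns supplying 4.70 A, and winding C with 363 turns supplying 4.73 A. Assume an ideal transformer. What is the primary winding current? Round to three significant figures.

I_p ≈ 3.13 A

V_A = 240 × 213/1293 = 39.536 V; V_B = 240 × 308/1293 = 57.169 V; V_C = 240 × 363/1293 = 67.378 V.
P_out = V_A I_A + V_B I_B + V_C I_C = 39.536×4.13 + 57.169×4.70 + 67.378×4.73 = 163.28 + 268.70 + 318.70 = 750.68 W.
Ideal ⇒ P_in = P_out, so I_p = P_out/V_p = 750.68/240 = 3.13 A.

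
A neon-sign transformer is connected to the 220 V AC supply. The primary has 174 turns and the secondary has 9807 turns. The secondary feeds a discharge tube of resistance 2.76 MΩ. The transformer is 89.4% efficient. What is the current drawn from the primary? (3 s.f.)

V_s = 220 × 9807/174 = 12400 V.
I_s = V_s/R = 12400/(2.76×10^6) = 0.0044926 A.
P_out = V_s I_s = 12400 × 0.0044926 = 55.707 W.
P_in = P_out/η = 55.707/0.894 = 62.312 W.
I_p = P_in/V_p = 62.312/220 = 0.283 A.

I_p ≈ 0.283 A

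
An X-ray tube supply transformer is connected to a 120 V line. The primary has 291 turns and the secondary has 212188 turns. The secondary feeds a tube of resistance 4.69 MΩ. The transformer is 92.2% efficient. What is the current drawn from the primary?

I_p ≈ 14.8 A

V_s = 120 × 212188/291 = 87500 V.
I_s = V_s/R = 87500/(4.69×10^6) = 0.018657 A.
P_out = V_s I_s = 87500 × 0.018657 = 1632.5 W.
P_in = P_out/η = 1632.5/0.922 = 1770.6 W.
I_p = P_in/V_p = 1770.6/120 = 14.8 A.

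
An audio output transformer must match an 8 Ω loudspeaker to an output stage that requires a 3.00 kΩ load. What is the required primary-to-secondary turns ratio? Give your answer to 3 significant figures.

Z_p/Z_s = (N_p/N_s)², so N_p/N_s = √(3000/8) = √375 = 19.4.

N_p/N_s ≈ 19.4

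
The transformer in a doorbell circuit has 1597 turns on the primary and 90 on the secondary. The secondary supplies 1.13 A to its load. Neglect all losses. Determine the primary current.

For an ideal transformer I_p/I_s = N_s/N_p, so I_p = 1.13 × 90/1597 = 0.0637 A.

I_p ≈ 0.0637 A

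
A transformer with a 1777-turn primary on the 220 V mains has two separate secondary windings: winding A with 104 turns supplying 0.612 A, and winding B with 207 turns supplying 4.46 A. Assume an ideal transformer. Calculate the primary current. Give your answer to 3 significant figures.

V_A = 220 × 104/1777 = 12.876 V; V_B = 220 × 207/1777 = 25.627 V.
P_out = V_A I_A + V_B I_B = 12.876×0.612 + 25.627×4.46 = 7.8799 + 114.30 = 122.18 W.
Ideal ⇒ P_in = P_out, so I_p = P_out/V_p = 122.18/220 = 0.555 A.

I_p ≈ 0.555 A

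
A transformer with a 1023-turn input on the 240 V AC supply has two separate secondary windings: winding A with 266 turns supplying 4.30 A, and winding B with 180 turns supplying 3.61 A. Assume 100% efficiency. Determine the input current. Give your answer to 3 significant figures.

V_A = 240 × 266/1023 = 62.405 V; V_B = 240 × 180/1023 = 42.229 V.
P_out = V_A I_A + V_B I_B = 62.405×4.30 + 42.229×3.61 = 268.34 + 152.45 = 420.79 W.
Ideal ⇒ P_in = P_out, so I_in = P_out/V_in = 420.79/240 = 1.75 A.

I_in ≈ 1.75 A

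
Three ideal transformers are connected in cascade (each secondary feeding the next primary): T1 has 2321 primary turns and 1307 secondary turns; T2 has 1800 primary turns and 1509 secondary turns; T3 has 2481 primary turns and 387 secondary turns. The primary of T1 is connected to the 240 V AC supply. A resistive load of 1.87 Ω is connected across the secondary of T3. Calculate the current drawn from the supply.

Secondary of T1: V = 240.00 × 1307/2321 = 135.15 V.
Secondary of T2: V = 135.15 × 1509/1800 = 113.30 V.
Secondary of T3: V = 113.30 × 387/2481 = 17.673 V.
I_load = 17.673/1.87 = 9.4509 A, so P_out = 17.673 × 9.4509 = 167.03 W.
All ideal ⇒ P_in = P_out, so I_supply = 167.03/240 = 0.696 A.

I_supply ≈ 0.696 A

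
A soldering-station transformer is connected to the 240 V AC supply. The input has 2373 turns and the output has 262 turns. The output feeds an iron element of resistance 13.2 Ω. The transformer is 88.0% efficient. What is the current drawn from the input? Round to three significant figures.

I_in ≈ 0.252 A

V_out = 240 × 262/2373 = 26.498 V.
I_out = V_out/R = 26.498/13.2 = 2.0074 A.
P_out = V_out I_out = 26.498 × 2.0074 = 53.193 W.
P_in = P_out/η = 53.193/0.880 = 60.447 W.
I_in = P_in/V_in = 60.447/240 = 0.252 A.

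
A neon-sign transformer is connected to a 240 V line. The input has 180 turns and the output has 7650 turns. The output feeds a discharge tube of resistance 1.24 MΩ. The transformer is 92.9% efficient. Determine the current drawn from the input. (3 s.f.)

V_out = 240 × 7650/180 = 10200 V.
I_out = V_out/R = 10200/(1.24×10^6) = 0.0082258 A.
P_out = V_out I_out = 10200 × 0.0082258 = 83.903 W.
P_in = P_out/η = 83.903/0.929 = 90.316 W.
I_in = P_in/V_in = 90.316/240 = 0.376 A.

I_in ≈ 0.376 A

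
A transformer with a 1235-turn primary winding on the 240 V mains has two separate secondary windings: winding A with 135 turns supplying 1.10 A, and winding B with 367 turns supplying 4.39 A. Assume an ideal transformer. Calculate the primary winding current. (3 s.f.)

V_A = 240 × 135/1235 = 26.235 V; V_B = 240 × 367/1235 = 71.320 V.
P_out = V_A I_A + V_B I_B = 26.235×1.10 + 71.320×4.39 = 28.858 + 313.09 = 341.95 W.
Ideal ⇒ P_in = P_out, so I_p = P_out/V_p = 341.95/240 = 1.42 A.

I_p ≈ 1.42 A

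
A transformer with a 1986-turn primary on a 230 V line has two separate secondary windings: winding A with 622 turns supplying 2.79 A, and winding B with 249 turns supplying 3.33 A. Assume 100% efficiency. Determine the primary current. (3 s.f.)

I_p ≈ 1.29 A

V_A = 230 × 622/1986 = 72.034 V; V_B = 230 × 249/1986 = 28.837 V.
P_out = V_A I_A + V_B I_B = 72.034×2.79 + 28.837×3.33 = 200.98 + 96.027 = 297.00 W.
Ideal ⇒ P_in = P_out, so I_p = P_out/V_p = 297.00/230 = 1.29 A.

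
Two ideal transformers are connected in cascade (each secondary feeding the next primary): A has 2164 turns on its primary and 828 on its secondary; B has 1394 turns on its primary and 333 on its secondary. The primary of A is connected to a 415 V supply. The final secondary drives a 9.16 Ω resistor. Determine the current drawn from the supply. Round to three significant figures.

After A: V = 415.00 × 828/2164 = 158.79 V.
After B: V = 158.79 × 333/1394 = 37.932 V.
I_load = 37.932/9.16 = 4.1410 A, so P_out = 37.932 × 4.1410 = 157.08 W.
All ideal ⇒ P_in = P_out, so I_supply = 157.08/415 = 0.378 A.

I_supply ≈ 0.378 A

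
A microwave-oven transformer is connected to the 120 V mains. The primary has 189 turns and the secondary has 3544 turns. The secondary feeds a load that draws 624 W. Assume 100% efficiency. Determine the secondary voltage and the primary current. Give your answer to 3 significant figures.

V_s = V_p × N_s/N_p = 120 × 3544/189 = 2250.2 V.
I_s = P/V_s = 624/2250.2 = 0.27731 A.
I_p = I_s × N_s/N_p = 0.27731 × 3544/189 = 5.20 A.

V_s ≈ 2250 V, I_p ≈ 5.20 A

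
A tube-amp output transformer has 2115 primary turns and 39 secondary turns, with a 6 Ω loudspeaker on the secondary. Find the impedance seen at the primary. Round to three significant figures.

Z_p = (N_p/N_s)² × Z_s = (2115/39)² × 6 = 17600 Ω.

Z_p ≈ 17600 Ω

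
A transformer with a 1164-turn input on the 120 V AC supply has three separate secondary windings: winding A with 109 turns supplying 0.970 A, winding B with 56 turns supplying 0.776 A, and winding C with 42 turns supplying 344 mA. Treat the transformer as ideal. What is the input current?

I_in ≈ 0.141 A

V_A = 120 × 109/1164 = 11.237 V; V_B = 120 × 56/1164 = 5.7732 V; V_C = 120 × 42/1164 = 4.3299 V.
P_out = V_A I_A + V_B I_B + V_C I_C = 11.237×0.970 + 5.7732×0.776 + 4.3299×0.344 = 10.900 + 4.4800 + 1.4895 = 16.869 W.
Ideal ⇒ P_in = P_out, so I_in = P_out/V_in = 16.869/120 = 0.141 A.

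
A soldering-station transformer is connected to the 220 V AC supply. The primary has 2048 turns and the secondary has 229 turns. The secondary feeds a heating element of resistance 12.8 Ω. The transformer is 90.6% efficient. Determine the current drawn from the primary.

V_s = 220 × 229/2048 = 24.600 V.
I_s = V_s/R = 24.600/12.8 = 1.9218 A.
P_out = V_s I_s = 24.600 × 1.9218 = 47.277 W.
P_in = P_out/η = 47.277/0.906 = 52.182 W.
I_p = P_in/V_p = 52.182/220 = 0.237 A.

I_p ≈ 0.237 A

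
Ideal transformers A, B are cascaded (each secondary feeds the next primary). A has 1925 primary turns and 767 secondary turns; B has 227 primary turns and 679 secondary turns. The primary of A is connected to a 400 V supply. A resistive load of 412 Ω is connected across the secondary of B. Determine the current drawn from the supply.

I_supply ≈ 1.38 A

Secondary of A: V = 400.00 × 767/1925 = 159.38 V.
Secondary of B: V = 159.38 × 679/227 = 476.73 V.
I_load = 476.73/412 = 1.1571 A, so P_out = 476.73 × 1.1571 = 551.62 W.
All ideal ⇒ P_in = P_out, so I_supply = 551.62/400 = 1.38 A.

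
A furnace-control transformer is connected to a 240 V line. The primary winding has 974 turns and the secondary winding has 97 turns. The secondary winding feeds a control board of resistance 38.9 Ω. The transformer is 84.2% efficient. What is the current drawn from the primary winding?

V_s = 240 × 97/974 = 23.901 V.
I_s = V_s/R = 23.901/38.9 = 0.61443 A.
P_out = V_s I_s = 23.901 × 0.61443 = 14.686 W.
P_in = P_out/η = 14.686/0.842 = 17.442 W.
I_p = P_in/V_p = 17.442/240 = 0.0727 A.

I_p ≈ 0.0727 A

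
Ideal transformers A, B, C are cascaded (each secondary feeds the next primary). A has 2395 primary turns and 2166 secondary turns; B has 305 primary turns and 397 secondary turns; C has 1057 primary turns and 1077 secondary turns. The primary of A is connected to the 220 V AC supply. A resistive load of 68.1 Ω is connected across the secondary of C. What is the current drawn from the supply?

I_supply ≈ 4.65 A

Secondary of A: V = 220.00 × 2166/2395 = 198.96 V.
Secondary of B: V = 198.96 × 397/305 = 258.98 V.
Secondary of C: V = 258.98 × 1077/1057 = 263.88 V.
I_load = 263.88/68.1 = 3.8749 A, so P_out = 263.88 × 3.8749 = 1022.5 W.
All ideal ⇒ P_in = P_out, so I_supply = 1022.5/220 = 4.65 A.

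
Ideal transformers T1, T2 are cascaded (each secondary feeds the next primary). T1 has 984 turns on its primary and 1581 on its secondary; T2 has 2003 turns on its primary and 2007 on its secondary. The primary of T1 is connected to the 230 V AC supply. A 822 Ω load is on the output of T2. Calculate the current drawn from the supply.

Secondary of T1: V = 230.00 × 1581/984 = 369.54 V.
Secondary of T2: V = 369.54 × 2007/2003 = 370.28 V.
I_load = 370.28/822 = 0.45046 A, so P_out = 370.28 × 0.45046 = 166.80 W.
All ideal ⇒ P_in = P_out, so I_supply = 166.80/230 = 0.725 A.

I_supply ≈ 0.725 A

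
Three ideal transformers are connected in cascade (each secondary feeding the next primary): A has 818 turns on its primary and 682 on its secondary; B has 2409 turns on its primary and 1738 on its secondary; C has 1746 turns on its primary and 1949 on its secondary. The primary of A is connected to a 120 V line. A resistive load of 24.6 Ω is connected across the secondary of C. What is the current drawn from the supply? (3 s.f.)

Secondary of A: V = 120.00 × 682/818 = 100.05 V.
Secondary of B: V = 100.05 × 1738/2409 = 72.181 V.
Secondary of C: V = 72.181 × 1949/1746 = 80.574 V.
I_load = 80.574/24.6 = 3.2754 A, so P_out = 80.574 × 3.2754 = 263.91 W.
All ideal ⇒ P_in = P_out, so I_supply = 263.91/120 = 2.20 A.

I_supply ≈ 2.20 A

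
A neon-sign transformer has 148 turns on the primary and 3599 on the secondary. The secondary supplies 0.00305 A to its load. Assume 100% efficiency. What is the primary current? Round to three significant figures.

I_p ≈ 0.0742 A

For an ideal transformer I_p/I_s = N_s/N_p, so I_p = 0.00305 × 3599/148 = 0.0742 A.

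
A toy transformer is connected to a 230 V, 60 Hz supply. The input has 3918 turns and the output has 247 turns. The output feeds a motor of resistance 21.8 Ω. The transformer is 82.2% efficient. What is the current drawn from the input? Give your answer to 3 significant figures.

I_in ≈ 0.0510 A

V_out = 230 × 247/3918 = 14.500 V.
I_out = V_out/R = 14.500/21.8 = 0.66513 A.
P_out = V_out I_out = 14.500 × 0.66513 = 9.6442 W.
P_in = P_out/η = 9.6442/0.822 = 11.733 W.
I_in = P_in/V_in = 11.733/230 = 0.0510 A.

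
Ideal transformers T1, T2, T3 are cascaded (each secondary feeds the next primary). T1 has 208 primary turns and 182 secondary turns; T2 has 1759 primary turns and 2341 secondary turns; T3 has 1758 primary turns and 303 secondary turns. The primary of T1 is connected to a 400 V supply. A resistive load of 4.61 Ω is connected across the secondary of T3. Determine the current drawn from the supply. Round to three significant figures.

I_supply ≈ 3.50 A

Secondary of T1: V = 400.00 × 182/208 = 350.00 V.
Secondary of T2: V = 350.00 × 2341/1759 = 465.80 V.
Secondary of T3: V = 465.80 × 303/1758 = 80.284 V.
I_load = 80.284/4.61 = 17.415 A, so P_out = 80.284 × 17.415 = 1398.2 W.
All ideal ⇒ P_in = P_out, so I_supply = 1398.2/400 = 3.50 A.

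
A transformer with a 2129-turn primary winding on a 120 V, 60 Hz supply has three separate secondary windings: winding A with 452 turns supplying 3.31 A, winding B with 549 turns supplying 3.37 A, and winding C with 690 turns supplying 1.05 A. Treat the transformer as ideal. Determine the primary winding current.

I_p ≈ 1.91 A

V_A = 120 × 452/2129 = 25.477 V; V_B = 120 × 549/2129 = 30.944 V; V_C = 120 × 690/2129 = 38.891 V.
P_out = V_A I_A + V_B I_B + V_C I_C = 25.477×3.31 + 30.944×3.37 + 38.891×1.05 = 84.328 + 104.28 + 40.836 = 229.45 W.
Ideal ⇒ P_in = P_out, so I_p = P_out/V_p = 229.45/120 = 1.91 A.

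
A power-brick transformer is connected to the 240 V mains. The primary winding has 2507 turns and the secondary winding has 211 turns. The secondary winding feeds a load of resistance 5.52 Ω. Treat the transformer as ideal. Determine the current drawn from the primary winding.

I_p ≈ 0.308 A

V_s = V_p × N_s/N_p = 240 × 211/2507 = 20.199 V.
I_s = V_s/R = 20.199/5.52 = 3.6593 A.
For an ideal transformer I_p N_p = I_s N_s, so I_p = 3.6593 × 211/2507 = 0.308 A.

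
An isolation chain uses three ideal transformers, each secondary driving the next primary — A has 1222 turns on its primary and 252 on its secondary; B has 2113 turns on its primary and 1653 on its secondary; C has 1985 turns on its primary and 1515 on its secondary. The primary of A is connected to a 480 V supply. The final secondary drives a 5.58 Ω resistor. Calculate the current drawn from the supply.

After A: V = 480.00 × 252/1222 = 98.985 V.
After B: V = 98.985 × 1653/2113 = 77.436 V.
After C: V = 77.436 × 1515/1985 = 59.101 V.
I_load = 59.101/5.58 = 10.592 A, so P_out = 59.101 × 10.592 = 625.98 W.
All ideal ⇒ P_in = P_out, so I_supply = 625.98/480 = 1.30 A.

I_supply ≈ 1.30 A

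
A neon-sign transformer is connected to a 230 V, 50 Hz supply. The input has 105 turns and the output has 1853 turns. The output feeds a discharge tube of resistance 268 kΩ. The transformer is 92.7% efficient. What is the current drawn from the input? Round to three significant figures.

I_in ≈ 0.288 A

V_out = 230 × 1853/105 = 4059.0 V.
I_out = V_out/R = 4059.0/268000 = 0.015145 A.
P_out = V_out I_out = 4059.0 × 0.015145 = 61.474 W.
P_in = P_out/η = 61.474/0.927 = 66.315 W.
I_in = P_in/V_in = 66.315/230 = 0.288 A.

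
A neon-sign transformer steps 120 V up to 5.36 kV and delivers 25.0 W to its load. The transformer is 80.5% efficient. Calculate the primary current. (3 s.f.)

I_p ≈ 0.259 A

P_in = P_out/η = 25.0/0.805 = 31.056 W.
I_p = P_in/V_p = 31.056/120 = 0.259 A.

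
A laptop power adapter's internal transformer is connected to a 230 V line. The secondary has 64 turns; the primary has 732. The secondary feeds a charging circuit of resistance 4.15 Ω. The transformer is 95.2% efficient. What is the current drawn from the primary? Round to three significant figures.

V_s = 230 × 64/732 = 20.109 V.
I_s = V_s/R = 20.109/4.15 = 4.8456 A.
P_out = V_s I_s = 20.109 × 4.8456 = 97.442 W.
P_in = P_out/η = 97.442/0.952 = 102.35 W.
I_p = P_in/V_p = 102.35/230 = 0.445 A.

I_p ≈ 0.445 A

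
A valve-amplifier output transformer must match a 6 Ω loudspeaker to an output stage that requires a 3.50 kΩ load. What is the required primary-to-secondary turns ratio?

Z_p/Z_s = (N_p/N_s)², so N_p/N_s = √(3500/6) = √583 = 24.2.

N_p/N_s ≈ 24.2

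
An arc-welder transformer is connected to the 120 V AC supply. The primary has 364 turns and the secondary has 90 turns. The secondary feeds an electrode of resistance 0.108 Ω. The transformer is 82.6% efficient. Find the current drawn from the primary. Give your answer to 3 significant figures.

I_p ≈ 82.2 A

V_s = 120 × 90/364 = 29.670 V.
I_s = V_s/R = 29.670/0.108 = 274.73 A.
P_out = V_s I_s = 29.670 × 274.73 = 8151.2 W.
P_in = P_out/η = 8151.2/0.826 = 9868.3 W.
I_p = P_in/V_p = 9868.3/120 = 82.2 A.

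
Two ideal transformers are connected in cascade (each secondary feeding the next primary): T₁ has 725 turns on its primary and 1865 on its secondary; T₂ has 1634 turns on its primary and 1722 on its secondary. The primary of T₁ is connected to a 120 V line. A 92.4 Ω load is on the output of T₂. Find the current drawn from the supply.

I_supply ≈ 9.54 A

Secondary of T₁: V = 120.00 × 1865/725 = 308.69 V.
Secondary of T₂: V = 308.69 × 1722/1634 = 325.31 V.
I_load = 325.31/92.4 = 3.5207 A, so P_out = 325.31 × 3.5207 = 1145.3 W.
All ideal ⇒ P_in = P_out, so I_supply = 1145.3/120 = 9.54 A.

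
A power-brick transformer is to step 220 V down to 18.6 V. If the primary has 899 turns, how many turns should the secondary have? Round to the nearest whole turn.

N_s/N_p = V_s/V_p, so N_s = 899 × 18.6/220 = 76.0 ≈ 76 turns.

N_s = 76 turns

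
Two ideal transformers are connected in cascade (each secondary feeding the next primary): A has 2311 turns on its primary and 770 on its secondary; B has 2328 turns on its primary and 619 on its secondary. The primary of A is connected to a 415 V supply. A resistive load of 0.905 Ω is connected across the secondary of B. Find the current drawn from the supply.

After A: V = 415.00 × 770/2311 = 138.27 V.
After B: V = 138.27 × 619/2328 = 36.766 V.
I_load = 36.766/0.905 = 40.625 A, so P_out = 36.766 × 40.625 = 1493.6 W.
All ideal ⇒ P_in = P_out, so I_supply = 1493.6/415 = 3.60 A.

I_supply ≈ 3.60 A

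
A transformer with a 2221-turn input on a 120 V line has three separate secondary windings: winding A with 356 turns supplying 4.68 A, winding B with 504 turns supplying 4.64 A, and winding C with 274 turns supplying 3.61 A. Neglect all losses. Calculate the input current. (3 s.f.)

I_in ≈ 2.25 A

V_A = 120 × 356/2221 = 19.235 V; V_B = 120 × 504/2221 = 27.231 V; V_C = 120 × 274/2221 = 14.804 V.
P_out = V_A I_A + V_B I_B + V_C I_C = 19.235×4.68 + 27.231×4.64 + 14.804×3.61 = 90.018 + 126.35 + 53.443 = 269.81 W.
Ideal ⇒ P_in = P_out, so I_in = P_out/V_in = 269.81/120 = 2.25 A.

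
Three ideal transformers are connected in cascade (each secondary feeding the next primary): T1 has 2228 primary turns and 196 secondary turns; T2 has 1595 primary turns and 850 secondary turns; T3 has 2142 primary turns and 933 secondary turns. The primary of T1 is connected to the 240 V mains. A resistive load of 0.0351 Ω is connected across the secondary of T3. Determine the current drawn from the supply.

I_supply ≈ 2.85 A

After T1: V = 240.00 × 196/2228 = 21.113 V.
After T2: V = 21.113 × 850/1595 = 11.251 V.
After T3: V = 11.251 × 933/2142 = 4.9009 V.
I_load = 4.9009/0.0351 = 139.63 A, so P_out = 4.9009 × 139.63 = 684.29 W.
All ideal ⇒ P_in = P_out, so I_supply = 684.29/240 = 2.85 A.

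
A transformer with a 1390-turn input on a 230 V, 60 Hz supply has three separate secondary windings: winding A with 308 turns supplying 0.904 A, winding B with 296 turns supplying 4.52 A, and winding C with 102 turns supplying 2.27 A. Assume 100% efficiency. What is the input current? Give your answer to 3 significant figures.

I_in ≈ 1.33 A

V_A = 230 × 308/1390 = 50.964 V; V_B = 230 × 296/1390 = 48.978 V; V_C = 230 × 102/1390 = 16.878 V.
P_out = V_A I_A + V_B I_B + V_C I_C = 50.964×0.904 + 48.978×4.52 + 16.878×2.27 = 46.071 + 221.38 + 38.312 = 305.77 W.
Ideal ⇒ P_in = P_out, so I_in = P_out/V_in = 305.77/230 = 1.33 A.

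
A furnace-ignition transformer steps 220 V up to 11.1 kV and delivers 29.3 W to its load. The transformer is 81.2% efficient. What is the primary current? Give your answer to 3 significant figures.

I_p ≈ 0.164 A

P_in = P_out/η = 29.3/0.812 = 36.084 W.
I_p = P_in/V_p = 36.084/220 = 0.164 A.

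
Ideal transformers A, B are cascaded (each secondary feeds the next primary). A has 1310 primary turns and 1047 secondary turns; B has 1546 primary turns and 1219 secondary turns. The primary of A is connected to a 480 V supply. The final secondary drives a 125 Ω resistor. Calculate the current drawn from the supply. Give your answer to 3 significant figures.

After A: V = 480.00 × 1047/1310 = 383.63 V.
After B: V = 383.63 × 1219/1546 = 302.49 V.
I_load = 302.49/125 = 2.4199 A, so P_out = 302.49 × 2.4199 = 732.00 W.
All ideal ⇒ P_in = P_out, so I_supply = 732.00/480 = 1.53 A.

I_supply ≈ 1.53 A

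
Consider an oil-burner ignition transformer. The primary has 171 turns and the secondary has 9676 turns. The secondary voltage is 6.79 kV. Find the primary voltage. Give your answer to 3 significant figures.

V_p ≈ 120 V

V_p/V_s = N_p/N_s, so V_p = 6790 × 171/9676 = 120 V.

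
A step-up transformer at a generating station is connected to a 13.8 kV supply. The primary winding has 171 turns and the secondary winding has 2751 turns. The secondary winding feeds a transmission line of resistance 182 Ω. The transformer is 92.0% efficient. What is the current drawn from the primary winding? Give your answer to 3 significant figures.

V_s = 13800 × 2751/171 = 222010 V.
I_s = V_s/R = 222010/182 = 1219.8 A.
P_out = V_s I_s = 222010 × 1219.8 = 2.7082×10^8 W.
P_in = P_out/η = 2.7082×10^8/0.920 = 2.9437×10^8 W.
I_p = P_in/V_p = 2.9437×10^8/13800 = 21300 A.

I_p ≈ 21300 A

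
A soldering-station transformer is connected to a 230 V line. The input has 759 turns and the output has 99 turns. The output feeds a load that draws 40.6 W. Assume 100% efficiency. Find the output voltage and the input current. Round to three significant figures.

V_out ≈ 30.0 V, I_in ≈ 0.177 A

V_out = V_in × N_out/N_in = 230 × 99/759 = 30.000 V.
I_out = P/V_out = 40.6/30.000 = 1.3533 A.
I_in = I_out × N_out/N_in = 1.3533 × 99/759 = 0.177 A.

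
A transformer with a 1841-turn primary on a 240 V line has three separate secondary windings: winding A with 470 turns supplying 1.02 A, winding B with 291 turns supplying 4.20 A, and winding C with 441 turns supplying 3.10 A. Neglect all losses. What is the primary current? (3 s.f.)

I_p ≈ 1.67 A

V_A = 240 × 470/1841 = 61.271 V; V_B = 240 × 291/1841 = 37.936 V; V_C = 240 × 441/1841 = 57.490 V.
P_out = V_A I_A + V_B I_B + V_C I_C = 61.271×1.02 + 37.936×4.20 + 57.490×3.10 = 62.496 + 159.33 + 178.22 = 400.05 W.
Ideal ⇒ P_in = P_out, so I_p = P_out/V_p = 400.05/240 = 1.67 A.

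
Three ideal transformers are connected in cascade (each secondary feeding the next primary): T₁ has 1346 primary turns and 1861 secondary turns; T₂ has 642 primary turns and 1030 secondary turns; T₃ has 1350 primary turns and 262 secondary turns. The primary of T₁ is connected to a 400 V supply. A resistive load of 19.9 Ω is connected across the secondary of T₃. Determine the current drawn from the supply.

Secondary of T₁: V = 400.00 × 1861/1346 = 553.05 V.
Secondary of T₂: V = 553.05 × 1030/642 = 887.29 V.
Secondary of T₃: V = 887.29 × 262/1350 = 172.20 V.
I_load = 172.20/19.9 = 8.6532 A, so P_out = 172.20 × 8.6532 = 1490.1 W.
All ideal ⇒ P_in = P_out, so I_supply = 1490.1/400 = 3.73 A.

I_supply ≈ 3.73 A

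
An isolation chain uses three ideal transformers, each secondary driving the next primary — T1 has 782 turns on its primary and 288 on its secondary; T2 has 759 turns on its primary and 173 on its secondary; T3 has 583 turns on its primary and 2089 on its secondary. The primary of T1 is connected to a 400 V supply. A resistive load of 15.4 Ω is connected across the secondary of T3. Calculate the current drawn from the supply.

Secondary of T1: V = 400.00 × 288/782 = 147.31 V.
Secondary of T2: V = 147.31 × 173/759 = 33.578 V.
Secondary of T3: V = 33.578 × 2089/583 = 120.32 V.
I_load = 120.32/15.4 = 7.8127 A, so P_out = 120.32 × 7.8127 = 939.98 W.
All ideal ⇒ P_in = P_out, so I_supply = 939.98/400 = 2.35 A.

I_supply ≈ 2.35 A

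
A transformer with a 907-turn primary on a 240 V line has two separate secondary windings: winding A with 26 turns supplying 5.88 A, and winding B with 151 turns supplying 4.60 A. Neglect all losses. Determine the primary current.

V_A = 240 × 26/907 = 6.8798 V; V_B = 240 × 151/907 = 39.956 V.
P_out = V_A I_A + V_B I_B = 6.8798×5.88 + 39.956×4.60 = 40.453 + 183.80 = 224.25 W.
Ideal ⇒ P_in = P_out, so I_p = P_out/V_p = 224.25/240 = 0.934 A.

I_p ≈ 0.934 A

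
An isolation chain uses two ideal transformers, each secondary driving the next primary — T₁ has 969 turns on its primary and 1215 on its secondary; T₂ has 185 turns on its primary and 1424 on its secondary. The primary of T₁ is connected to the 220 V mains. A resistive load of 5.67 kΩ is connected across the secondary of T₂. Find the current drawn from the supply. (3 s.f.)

I_supply ≈ 3.61 A

Secondary of T₁: V = 220.00 × 1215/969 = 275.85 V.
Secondary of T₂: V = 275.85 × 1424/185 = 2123.3 V.
I_load = 2123.3/5670 = 0.37448 A, so P_out = 2123.3 × 0.37448 = 795.14 W.
All ideal ⇒ P_in = P_out, so I_supply = 795.14/220 = 3.61 A.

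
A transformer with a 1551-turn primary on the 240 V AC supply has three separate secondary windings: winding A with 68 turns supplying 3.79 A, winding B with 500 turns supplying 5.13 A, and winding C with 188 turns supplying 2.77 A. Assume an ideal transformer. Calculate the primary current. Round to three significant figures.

V_A = 240 × 68/1551 = 10.522 V; V_B = 240 × 500/1551 = 77.369 V; V_C = 240 × 188/1551 = 29.091 V.
P_out = V_A I_A + V_B I_B + V_C I_C = 10.522×3.79 + 77.369×5.13 + 29.091×2.77 = 39.879 + 396.91 + 80.582 = 517.37 W.
Ideal ⇒ P_in = P_out, so I_p = P_out/V_p = 517.37/240 = 2.16 A.

I_p ≈ 2.16 A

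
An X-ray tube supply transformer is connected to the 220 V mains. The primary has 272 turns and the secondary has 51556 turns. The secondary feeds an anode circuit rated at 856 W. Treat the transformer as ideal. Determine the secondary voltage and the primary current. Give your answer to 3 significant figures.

V_s = V_p × N_s/N_p = 220 × 51556/272 = 41700 V.
I_s = P/V_s = 856/41700 = 0.020528 A.
I_p = I_s × N_s/N_p = 0.020528 × 51556/272 = 3.89 A.

V_s ≈ 41700 V, I_p ≈ 3.89 A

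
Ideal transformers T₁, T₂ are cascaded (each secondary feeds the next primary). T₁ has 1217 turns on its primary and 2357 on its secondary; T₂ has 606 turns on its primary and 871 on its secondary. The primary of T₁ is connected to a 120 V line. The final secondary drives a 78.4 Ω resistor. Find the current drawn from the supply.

I_supply ≈ 11.9 A

Secondary of T₁: V = 120.00 × 2357/1217 = 232.41 V.
Secondary of T₂: V = 232.41 × 871/606 = 334.04 V.
I_load = 334.04/78.4 = 4.2607 A, so P_out = 334.04 × 4.2607 = 1423.2 W.
All ideal ⇒ P_in = P_out, so I_supply = 1423.2/120 = 11.9 A.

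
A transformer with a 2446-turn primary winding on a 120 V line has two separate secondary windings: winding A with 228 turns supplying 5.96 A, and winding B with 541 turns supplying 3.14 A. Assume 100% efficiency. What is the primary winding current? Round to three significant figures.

V_A = 120 × 228/2446 = 11.186 V; V_B = 120 × 541/2446 = 26.541 V.
P_out = V_A I_A + V_B I_B = 11.186×5.96 + 26.541×3.14 = 66.666 + 83.340 = 150.01 W.
Ideal ⇒ P_in = P_out, so I_p = P_out/V_p = 150.01/120 = 1.25 A.

I_p ≈ 1.25 A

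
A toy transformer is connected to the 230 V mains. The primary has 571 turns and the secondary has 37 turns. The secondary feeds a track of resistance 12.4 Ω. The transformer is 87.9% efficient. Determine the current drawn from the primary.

I_p ≈ 0.0886 A

V_s = 230 × 37/571 = 14.904 V.
I_s = V_s/R = 14.904/12.4 = 1.2019 A.
P_out = V_s I_s = 14.904 × 1.2019 = 17.913 W.
P_in = P_out/η = 17.913/0.879 = 20.379 W.
I_p = P_in/V_p = 20.379/230 = 0.0886 A.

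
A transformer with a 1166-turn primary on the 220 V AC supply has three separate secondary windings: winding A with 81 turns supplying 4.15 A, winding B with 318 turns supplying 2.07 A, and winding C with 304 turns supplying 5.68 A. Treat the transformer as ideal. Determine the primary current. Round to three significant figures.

V_A = 220 × 81/1166 = 15.283 V; V_B = 220 × 318/1166 = 60.000 V; V_C = 220 × 304/1166 = 57.358 V.
P_out = V_A I_A + V_B I_B + V_C I_C = 15.283×4.15 + 60.000×2.07 + 57.358×5.68 = 63.425 + 124.20 + 325.80 = 513.42 W.
Ideal ⇒ P_in = P_out, so I_p = P_out/V_p = 513.42/220 = 2.33 A.

I_p ≈ 2.33 A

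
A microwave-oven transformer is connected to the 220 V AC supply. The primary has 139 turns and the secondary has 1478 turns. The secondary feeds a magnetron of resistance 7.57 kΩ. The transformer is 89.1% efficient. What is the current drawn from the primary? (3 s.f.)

I_p ≈ 3.69 A

V_s = 220 × 1478/139 = 2339.3 V.
I_s = V_s/R = 2339.3/7570 = 0.30902 A.
P_out = V_s I_s = 2339.3 × 0.30902 = 722.88 W.
P_in = P_out/η = 722.88/0.891 = 811.32 W.
I_p = P_in/V_p = 811.32/220 = 3.69 A.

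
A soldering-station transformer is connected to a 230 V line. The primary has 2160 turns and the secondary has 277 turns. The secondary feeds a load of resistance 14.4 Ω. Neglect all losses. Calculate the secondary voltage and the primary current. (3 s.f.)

V_s ≈ 29.5 V, I_p ≈ 0.263 A

V_s = V_p × N_s/N_p = 230 × 277/2160 = 29.495 V.
I_s = V_s/R = 29.495/14.4 = 2.0483 A.
I_p = I_s × N_s/N_p = 2.0483 × 277/2160 = 0.263 A.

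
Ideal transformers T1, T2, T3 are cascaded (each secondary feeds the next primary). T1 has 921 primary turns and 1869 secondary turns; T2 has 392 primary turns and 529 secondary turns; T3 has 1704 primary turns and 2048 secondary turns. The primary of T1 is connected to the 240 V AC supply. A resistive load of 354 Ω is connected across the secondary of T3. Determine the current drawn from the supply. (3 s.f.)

Secondary of T1: V = 240.00 × 1869/921 = 487.04 V.
Secondary of T2: V = 487.04 × 529/392 = 657.25 V.
Secondary of T3: V = 657.25 × 2048/1704 = 789.93 V.
I_load = 789.93/354 = 2.2315 A, so P_out = 789.93 × 2.2315 = 1762.7 W.
All ideal ⇒ P_in = P_out, so I_supply = 1762.7/240 = 7.34 A.

I_supply ≈ 7.34 A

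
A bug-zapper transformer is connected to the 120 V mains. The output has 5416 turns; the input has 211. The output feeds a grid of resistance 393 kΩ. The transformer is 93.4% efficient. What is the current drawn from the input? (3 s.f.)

I_in ≈ 0.215 A

V_out = 120 × 5416/211 = 3080.2 V.
I_out = V_out/R = 3080.2/393000 = 0.0078376 A.
P_out = V_out I_out = 3080.2 × 0.0078376 = 24.141 W.
P_in = P_out/η = 24.141/0.934 = 25.847 W.
I_in = P_in/V_in = 25.847/120 = 0.215 A.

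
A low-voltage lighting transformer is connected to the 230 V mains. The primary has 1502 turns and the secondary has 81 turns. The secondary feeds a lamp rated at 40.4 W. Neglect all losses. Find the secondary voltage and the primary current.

V_s ≈ 12.4 V, I_p ≈ 0.176 A

V_s = V_p × N_s/N_p = 230 × 81/1502 = 12.403 V.
I_s = P/V_s = 40.4/12.403 = 3.2572 A.
I_p = I_s × N_s/N_p = 3.2572 × 81/1502 = 0.176 A.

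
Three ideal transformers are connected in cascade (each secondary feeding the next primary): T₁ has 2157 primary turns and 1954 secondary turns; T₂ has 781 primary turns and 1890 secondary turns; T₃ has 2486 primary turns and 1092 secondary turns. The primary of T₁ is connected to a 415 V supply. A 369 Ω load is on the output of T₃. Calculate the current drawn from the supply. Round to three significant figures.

I_supply ≈ 1.04 A

After T₁: V = 415.00 × 1954/2157 = 375.94 V.
After T₂: V = 375.94 × 1890/781 = 909.77 V.
After T₃: V = 909.77 × 1092/2486 = 399.63 V.
I_load = 399.63/369 = 1.0830 A, so P_out = 399.63 × 1.0830 = 432.80 W.
All ideal ⇒ P_in = P_out, so I_supply = 432.80/415 = 1.04 A.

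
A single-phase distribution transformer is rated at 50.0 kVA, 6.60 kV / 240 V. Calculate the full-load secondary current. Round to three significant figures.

I_s = S/V_s = 50000/240 = 208 A.

I_s ≈ 208 A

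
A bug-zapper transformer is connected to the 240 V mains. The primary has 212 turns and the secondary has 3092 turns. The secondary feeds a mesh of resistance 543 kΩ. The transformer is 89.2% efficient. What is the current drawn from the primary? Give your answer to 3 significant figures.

V_s = 240 × 3092/212 = 3500.4 V.
I_s = V_s/R = 3500.4/543000 = 0.0064464 A.
P_out = V_s I_s = 3500.4 × 0.0064464 = 22.565 W.
P_in = P_out/η = 22.565/0.892 = 25.297 W.
I_p = P_in/V_p = 25.297/240 = 0.105 A.

I_p ≈ 0.105 A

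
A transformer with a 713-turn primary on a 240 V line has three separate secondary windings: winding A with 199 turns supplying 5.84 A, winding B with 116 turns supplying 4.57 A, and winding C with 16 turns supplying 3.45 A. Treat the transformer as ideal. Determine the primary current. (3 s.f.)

I_p ≈ 2.45 A

V_A = 240 × 199/713 = 66.985 V; V_B = 240 × 116/713 = 39.046 V; V_C = 240 × 16/713 = 5.3857 V.
P_out = V_A I_A + V_B I_B + V_C I_C = 66.985×5.84 + 39.046×4.57 + 5.3857×3.45 = 391.19 + 178.44 + 18.581 = 588.21 W.
Ideal ⇒ P_in = P_out, so I_p = P_out/V_p = 588.21/240 = 2.45 A.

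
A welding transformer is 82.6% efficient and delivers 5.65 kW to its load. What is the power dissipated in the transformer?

P_loss ≈ 1190 W

P_in = P_out/η = 5650/0.826 = 6840.19 W.
P_loss = P_in − P_out = 6840.19 − 5650 = 1190 W.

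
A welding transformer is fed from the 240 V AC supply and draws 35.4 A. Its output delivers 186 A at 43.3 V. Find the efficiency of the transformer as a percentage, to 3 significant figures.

η ≈ 94.8%

P_in = 240 × 35.4 = 8496.00 W.
P_out = 43.3 × 186 = 8053.80 W.
η = P_out/P_in = 8053.80/8496.00 = 0.948.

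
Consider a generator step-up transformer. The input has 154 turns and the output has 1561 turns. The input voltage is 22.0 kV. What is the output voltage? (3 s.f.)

V_out/V_in = N_out/N_in, so V_out = 22000 × 1561/154 = 223000 V.

V_out ≈ 223000 V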